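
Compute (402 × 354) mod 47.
39

(402 × 354) = 142308
142308 mod 47 = 39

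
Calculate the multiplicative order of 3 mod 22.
Powers of 3 mod 22: 3^1≡3, 3^2≡9, 3^3≡5, 3^4≡15, 3^5≡1. Order = 5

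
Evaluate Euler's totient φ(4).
2

Prime factorization: 4 = 2^2
Using the formula φ(n) = n × Π(1 - 1/p) for each prime factor p:
φ(4) = 4 × (1 - 1/2)
φ(4) = 2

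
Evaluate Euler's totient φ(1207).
1120

Prime factorization: 1207 = 17 × 71
Using the formula φ(n) = n × Π(1 - 1/p) for each prime factor p:
φ(1207) = 1207 × (1 - 1/17) × (1 - 1/71)
φ(1207) = 1120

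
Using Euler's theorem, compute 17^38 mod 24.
By Euler: 17^{8} ≡ 1 (mod 24) since gcd(17, 24) = 1. 38 = 4×8 + 6. So 17^{38} ≡ 17^{6} ≡ 1 (mod 24)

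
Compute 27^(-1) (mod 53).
2

Using Extended Euclidean Algorithm:
gcd(27, 53) = 1
Bezout coefficients: 27 × 2 + 53 × -1 = 1
So 27 × 2 ≡ 1 (mod 53)
The inverse is 2 mod 53 = 2
Verification: 27 × 2 = 54 = 1 × 53 + 1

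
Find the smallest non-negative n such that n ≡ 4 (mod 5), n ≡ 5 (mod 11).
49

Using the Chinese Remainder Theorem:
M = product of moduli = 55
For equation 1: M_1 = 11, 11 ≡ 1 (mod 5), inverse of 11 mod 5 is 1 (check: 1 × 1 = 1 ≡ 1 (mod 5))
For equation 2: M_2 = 5, 5 ≡ 5 (mod 11), inverse of 5 mod 11 is 9 (check: 5 × 9 = 45 ≡ 1 (mod 11))
Combine: n ≡ Σ r_i×M_i×(M_i⁻¹ mod m_i) = 4×11×1 + 5×5×9 = 44 + 225 = 269
269 mod 55 = 49
n ≡ 49 (mod 55)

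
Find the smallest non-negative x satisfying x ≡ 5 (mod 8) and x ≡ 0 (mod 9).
M = 8 × 9 = 72. M₁ = 9, y₁ ≡ 1 (mod 8). M₂ = 8, y₂ ≡ 8 (mod 9). x = 5×9×1 + 0×8×8 ≡ 45 (mod 72)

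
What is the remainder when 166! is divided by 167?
By Wilson's theorem, (166)! ≡ -1 ≡ 166 (mod 167)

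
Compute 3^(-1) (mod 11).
3^(-1) ≡ 4 (mod 11). Verification: 3 × 4 = 12 ≡ 1 (mod 11)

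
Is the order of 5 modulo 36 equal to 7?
No, the actual order is 6, not 7.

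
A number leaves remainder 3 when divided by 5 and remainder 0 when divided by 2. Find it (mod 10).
M = 5 × 2 = 10. M₁ = 2, y₁ ≡ 3 (mod 5). M₂ = 5, y₂ ≡ 1 (mod 2). n = 3×2×3 + 0×5×1 ≡ 8 (mod 10)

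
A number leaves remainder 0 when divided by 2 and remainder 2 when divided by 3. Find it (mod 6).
M = 2 × 3 = 6. M₁ = 3, y₁ ≡ 1 (mod 2). M₂ = 2, y₂ ≡ 2 (mod 3). k = 0×3×1 + 2×2×2 ≡ 2 (mod 6)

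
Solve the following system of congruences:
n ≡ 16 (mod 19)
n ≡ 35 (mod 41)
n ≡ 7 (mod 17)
11720

Using the Chinese Remainder Theorem:
M = product of moduli = 13243
For equation 1: M_1 = 697, 697 ≡ 13 (mod 19), inverse of 697 mod 19 is 3 (check: 13 × 3 = 39 ≡ 1 (mod 19))
For equation 2: M_2 = 323, 323 ≡ 36 (mod 41), inverse of 323 mod 41 is 8 (check: 36 × 8 = 288 ≡ 1 (mod 41))
For equation 3: M_3 = 779, 779 ≡ 14 (mod 17), inverse of 779 mod 17 is 11 (check: 14 × 11 = 154 ≡ 1 (mod 17))
Combine: n ≡ Σ r_i×M_i×(M_i⁻¹ mod m_i) = 16×697×3 + 35×323×8 + 7×779×11 = 33456 + 90440 + 59983 = 183879
183879 mod 13243 = 11720
n ≡ 11720 (mod 13243)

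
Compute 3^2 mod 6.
2 = 2 (binary 10). Repeated squaring mod 6: 3^1 ≡ 3; 3^2 ≡ 3² = 9 ≡ 3. So 3^2 ≡ 3 (mod 6).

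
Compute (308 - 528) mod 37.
2

(308 - 528) = -220
-220 mod 37 = 2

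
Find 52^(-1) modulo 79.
38

Using Extended Euclidean Algorithm:
gcd(52, 79) = 1
Bezout coefficients: 52 × 38 + 79 × -25 = 1
So 52 × 38 ≡ 1 (mod 79)
The inverse is 38 mod 79 = 38
Verification: 52 × 38 = 1976 = 25 × 79 + 1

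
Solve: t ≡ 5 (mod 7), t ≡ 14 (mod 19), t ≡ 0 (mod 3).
M = 7 × 19 × 3 = 399. M₁ = 57, y₁ ≡ 1 (mod 7). M₂ = 21, y₂ ≡ 10 (mod 19). M₃ = 133, y₃ ≡ 1 (mod 3). t = 5×57×1 + 14×21×10 + 0×133×1 ≡ 33 (mod 399)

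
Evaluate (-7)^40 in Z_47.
Using repeated squaring. (-7) ≡ 40 (mod 47). 40 = 32 + 8 (binary 101000). Repeated squaring mod 47: 40^1 ≡ 40; 40^2 ≡ 40² = 1600 ≡ 2; 40^4 ≡ 2² = 4 ≡ 4; 40^8 ≡ 4² = 16 ≡ 16; 40^16 ≡ 16² = 256 ≡ 21; 40^32 ≡ 21² = 441 ≡ 18. Multiply: (-7)^40 ≡ 40^32 × 40^8 ≡ 18 × 16 (mod 47): 18 × 16 = 288 ≡ 6. So (-7)^40 ≡ 6 (mod 47).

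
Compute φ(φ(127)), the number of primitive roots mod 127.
Number of primitive roots mod 127 = φ(126) = 36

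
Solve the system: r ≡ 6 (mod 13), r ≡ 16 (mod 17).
M = 13 × 17 = 221. M₁ = 17, y₁ ≡ 10 (mod 13). M₂ = 13, y₂ ≡ 4 (mod 17). r = 6×17×10 + 16×13×4 ≡ 84 (mod 221)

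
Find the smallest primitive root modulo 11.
p - 1 = 10 has prime divisors 2, 5. h is a primitive root mod 11 iff h^(10/q) ≢ 1 (mod 11) for each such q.
h = 2: 2^5 ≡ 10, 2^2 ≡ 4 (mod 11); none is 1, so 2 has order 10 and is a primitive root.
The smallest primitive root mod 11 is g = 2.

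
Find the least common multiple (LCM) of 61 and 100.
6100

First find GCD(61, 100) using the Euclidean algorithm:
61 = 0 × 100 + 61
100 = 1 × 61 + 39
61 = 1 × 39 + 22
39 = 1 × 22 + 17
22 = 1 × 17 + 5
17 = 3 × 5 + 2
5 = 2 × 2 + 1
2 = 2 × 1 + 0
GCD(61, 100) = 1

LCM formula: LCM(a, b) = (a × b) / GCD(a, b)
LCM(61, 100) = (61 × 100) / 1
LCM(61, 100) = 6100 / 1
LCM(61, 100) = 6100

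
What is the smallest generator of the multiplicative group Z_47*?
p - 1 = 46 has prime divisors 2, 23. h is a primitive root mod 47 iff h^(46/q) ≢ 1 (mod 47) for each such q.
h = 2: 2^23 ≡ 1, 2^2 ≡ 4 (mod 47); 2^23 ≡ 1, so not a primitive root.
h = 3: 3^23 ≡ 1, 3^2 ≡ 9 (mod 47); 3^23 ≡ 1, so not a primitive root.
h = 4: 4^23 ≡ 1, 4^2 ≡ 16 (mod 47); 4^23 ≡ 1, so not a primitive root.
h = 5: 5^23 ≡ 46, 5^2 ≡ 25 (mod 47); none is 1, so 5 has order 46 and is a primitive root.
The smallest primitive root mod 47 is g = 5.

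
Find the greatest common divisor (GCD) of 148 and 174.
2

Using the Euclidean algorithm:
148 = 0 × 174 + 148
174 = 1 × 148 + 26
148 = 5 × 26 + 18
26 = 1 × 18 + 8
18 = 2 × 8 + 2
8 = 4 × 2 + 0

GCD(148, 174) = 2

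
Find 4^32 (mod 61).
Using repeated squaring. 32 = 32 (binary 100000). Repeated squaring mod 61: 4^1 ≡ 4; 4^2 ≡ 4² = 16 ≡ 16; 4^4 ≡ 16² = 256 ≡ 12; 4^8 ≡ 12² = 144 ≡ 22; 4^16 ≡ 22² = 484 ≡ 57; 4^32 ≡ 57² = 3249 ≡ 16. So 4^32 ≡ 16 (mod 61).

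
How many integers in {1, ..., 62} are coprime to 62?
30

Prime factorization: 62 = 2 × 31
Using the formula φ(n) = n × Π(1 - 1/p) for each prime factor p:
φ(62) = 62 × (1 - 1/2) × (1 - 1/31)
φ(62) = 30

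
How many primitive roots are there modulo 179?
Number of primitive roots mod 179 = φ(178) = 88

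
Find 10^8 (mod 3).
10 ≡ 1 (mod 3). 8 = 8 (binary 1000). Repeated squaring mod 3: 1^1 ≡ 1; 1^2 ≡ 1² = 1 ≡ 1; 1^4 ≡ 1² = 1 ≡ 1; 1^8 ≡ 1² = 1 ≡ 1. So 10^8 ≡ 1 (mod 3).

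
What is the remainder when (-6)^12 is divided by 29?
Using repeated squaring. (-6) ≡ 23 (mod 29). 12 = 8 + 4 (binary 1100). Repeated squaring mod 29: 23^1 ≡ 23; 23^2 ≡ 23² = 529 ≡ 7; 23^4 ≡ 7² = 49 ≡ 20; 23^8 ≡ 20² = 400 ≡ 23. Multiply: (-6)^12 ≡ 23^8 × 23^4 ≡ 23 × 20 (mod 29): 23 × 20 = 460 ≡ 25. So (-6)^12 ≡ 25 (mod 29).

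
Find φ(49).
42

Prime factorization: 49 = 7^2
Using the formula φ(n) = n × Π(1 - 1/p) for each prime factor p:
φ(49) = 49 × (1 - 1/7)
φ(49) = 42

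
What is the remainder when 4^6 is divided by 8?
6 = 4 + 2 (binary 110). Repeated squaring mod 8: 4^1 ≡ 4; 4^2 ≡ 4² = 16 ≡ 0; 4^4 ≡ 0² = 0 ≡ 0. Multiply: 4^6 = 4^4 × 4^2 ≡ 0 × 0 (mod 8): 0 × 0 = 0 ≡ 0. So 4^6 ≡ 0 (mod 8).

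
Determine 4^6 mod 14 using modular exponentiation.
6 = 4 + 2 (binary 110). Repeated squaring mod 14: 4^1 ≡ 4; 4^2 ≡ 4² = 16 ≡ 2; 4^4 ≡ 2² = 4 ≡ 4. Multiply: 4^6 = 4^4 × 4^2 ≡ 4 × 2 (mod 14): 4 × 2 = 8 ≡ 8. So 4^6 ≡ 8 (mod 14).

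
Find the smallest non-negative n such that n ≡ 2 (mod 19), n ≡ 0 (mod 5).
40

Using the Chinese Remainder Theorem:
M = product of moduli = 95
For equation 1: M_1 = 5, 5 ≡ 5 (mod 19), inverse of 5 mod 19 is 4 (check: 5 × 4 = 20 ≡ 1 (mod 19))
For equation 2: M_2 = 19, 19 ≡ 4 (mod 5), inverse of 19 mod 5 is 4 (check: 4 × 4 = 16 ≡ 1 (mod 5))
Combine: n ≡ Σ r_i×M_i×(M_i⁻¹ mod m_i) = 2×5×4 + 0×19×4 = 40 + 0 = 40
40 mod 95 = 40
n ≡ 40 (mod 95)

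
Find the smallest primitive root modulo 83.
2

A primitive root g modulo p has order p-1 = 82
Prime divisors of 82: [2, 41]
g is a primitive root iff g^(82/q) ≢ 1 (mod 83) for each prime divisor q
Testing small values:
  g = 2: 2^41 ≡ 82, 2^2 ≡ 4 (mod 83) → none is 1, primitive root!
The smallest primitive root is 2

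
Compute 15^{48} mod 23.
2

Using successive squaring:
Binary expansion of 48: 110000
Powers of 15 mod 23 (each is the square of the previous):
  15^1 ≡ 15 (mod 23)
  15^2 ≡ 15² = 225 ≡ 18 (mod 23)
  15^4 ≡ 18² = 324 ≡ 2 (mod 23)
  15^8 ≡ 2² = 4 ≡ 4 (mod 23)
  15^16 ≡ 4² = 16 ≡ 16 (mod 23)
  15^32 ≡ 16² = 256 ≡ 3 (mod 23)
48 = 32 + 16, so 15^48 = 15^32 × 15^16 ≡ 3 × 16 (mod 23)
Multiplying step by step:
  3 × 16 = 48 ≡ 2 (mod 23)
Result: 15^48 ≡ 2 (mod 23)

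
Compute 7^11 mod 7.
Using repeated squaring. 7 ≡ 0 (mod 7). 11 = 8 + 2 + 1 (binary 1011). Repeated squaring mod 7: 0^1 ≡ 0; 0^2 ≡ 0² = 0 ≡ 0; 0^4 ≡ 0² = 0 ≡ 0; 0^8 ≡ 0² = 0 ≡ 0. Multiply: 7^11 ≡ 0^8 × 0^2 × 0^1 ≡ 0 × 0 × 0 (mod 7): 0 × 0 = 0 ≡ 0; 0 × 0 = 0 ≡ 0. So 7^11 ≡ 0 (mod 7).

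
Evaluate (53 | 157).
(53/157) = 53^{78} mod 157 = -1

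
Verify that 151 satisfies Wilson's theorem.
(150)! mod 151 = 150. Since this equals -1 (mod 151), Wilson confirms 151 is prime.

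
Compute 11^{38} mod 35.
16

Using successive squaring:
Binary expansion of 38: 100110
Powers of 11 mod 35 (each is the square of the previous):
  11^1 ≡ 11 (mod 35)
  11^2 ≡ 11² = 121 ≡ 16 (mod 35)
  11^4 ≡ 16² = 256 ≡ 11 (mod 35)
  11^8 ≡ 11² = 121 ≡ 16 (mod 35)
  11^16 ≡ 16² = 256 ≡ 11 (mod 35)
  11^32 ≡ 11² = 121 ≡ 16 (mod 35)
38 = 32 + 4 + 2, so 11^38 = 11^32 × 11^4 × 11^2 ≡ 16 × 11 × 16 (mod 35)
Multiplying step by step:
  16 × 11 = 176 ≡ 1 (mod 35)
  1 × 16 = 16 ≡ 16 (mod 35)
Result: 11^38 ≡ 16 (mod 35)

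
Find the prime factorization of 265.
5 × 53

Divide by primes starting from smallest:
265 ÷ 5 = 53
53 ÷ 53 = 1

265 = 5 × 53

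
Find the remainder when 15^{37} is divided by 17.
By Fermat: 15^{16} ≡ 1 (mod 17). 37 = 2×16 + 5. So 15^{37} ≡ 15^{5} ≡ 2 (mod 17)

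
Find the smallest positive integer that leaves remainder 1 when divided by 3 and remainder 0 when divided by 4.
M = 3 × 4 = 12. M₁ = 4, y₁ ≡ 1 (mod 3). M₂ = 3, y₂ ≡ 3 (mod 4). t = 1×4×1 + 0×3×3 ≡ 4 (mod 12). The smallest positive such number is 4.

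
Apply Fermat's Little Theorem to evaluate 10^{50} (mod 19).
16

By Fermat's Little Theorem, a^(p-1) ≡ 1 (mod p) for prime p and gcd(a, p) = 1
Here p = 19, so 10^18 ≡ 1 (mod 19)
We can reduce the exponent: 50 mod 18 = 14
So 10^50 ≡ 10^14 (mod 19)
Computing: 10^14 mod 19 = 16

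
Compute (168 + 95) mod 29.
2

(168 + 95) = 263
263 mod 29 = 2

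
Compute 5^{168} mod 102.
67

Using successive squaring:
Binary expansion of 168: 10101000
Powers of 5 mod 102 (each is the square of the previous):
  5^1 ≡ 5 (mod 102)
  5^2 ≡ 5² = 25 ≡ 25 (mod 102)
  5^4 ≡ 25² = 625 ≡ 13 (mod 102)
  5^8 ≡ 13² = 169 ≡ 67 (mod 102)
  5^16 ≡ 67² = 4489 ≡ 1 (mod 102)
  5^32 ≡ 1² = 1 ≡ 1 (mod 102)
  5^64 ≡ 1² = 1 ≡ 1 (mod 102)
  5^128 ≡ 1² = 1 ≡ 1 (mod 102)
168 = 128 + 32 + 8, so 5^168 = 5^128 × 5^32 × 5^8 ≡ 1 × 1 × 67 (mod 102)
Multiplying step by step:
  1 × 1 = 1 ≡ 1 (mod 102)
  1 × 67 = 67 ≡ 67 (mod 102)
Result: 5^168 ≡ 67 (mod 102)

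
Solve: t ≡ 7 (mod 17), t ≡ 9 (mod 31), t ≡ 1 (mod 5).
M = 17 × 31 × 5 = 2635. M₁ = 155, y₁ ≡ 9 (mod 17). M₂ = 85, y₂ ≡ 27 (mod 31). M₃ = 527, y₃ ≡ 3 (mod 5). t = 7×155×9 + 9×85×27 + 1×527×3 ≡ 381 (mod 2635)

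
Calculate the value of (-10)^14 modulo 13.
Using Fermat: (-10)^{12} ≡ 1 (mod 13). 14 ≡ 2 (mod 12). So (-10)^{14} ≡ (-10)^{2} ≡ 9 (mod 13)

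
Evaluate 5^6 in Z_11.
6 = 4 + 2 (binary 110). Repeated squaring mod 11: 5^1 ≡ 5; 5^2 ≡ 5² = 25 ≡ 3; 5^4 ≡ 3² = 9 ≡ 9. Multiply: 5^6 = 5^4 × 5^2 ≡ 9 × 3 (mod 11): 9 × 3 = 27 ≡ 5. So 5^6 ≡ 5 (mod 11).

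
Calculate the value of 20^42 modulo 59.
Using repeated squaring. 42 = 32 + 8 + 2 (binary 101010). Repeated squaring mod 59: 20^1 ≡ 20; 20^2 ≡ 20² = 400 ≡ 46; 20^4 ≡ 46² = 2116 ≡ 51; 20^8 ≡ 51² = 2601 ≡ 5; 20^16 ≡ 5² = 25 ≡ 25; 20^32 ≡ 25² = 625 ≡ 35. Multiply: 20^42 = 20^32 × 20^8 × 20^2 ≡ 35 × 5 × 46 (mod 59): 35 × 5 = 175 ≡ 57; 57 × 46 = 2622 ≡ 26. So 20^42 ≡ 26 (mod 59).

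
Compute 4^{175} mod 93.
1

Using successive squaring:
Binary expansion of 175: 10101111
Powers of 4 mod 93 (each is the square of the previous):
  4^1 ≡ 4 (mod 93)
  4^2 ≡ 4² = 16 ≡ 16 (mod 93)
  4^4 ≡ 16² = 256 ≡ 70 (mod 93)
  4^8 ≡ 70² = 4900 ≡ 64 (mod 93)
  4^16 ≡ 64² = 4096 ≡ 4 (mod 93)
  4^32 ≡ 4² = 16 ≡ 16 (mod 93)
  4^64 ≡ 16² = 256 ≡ 70 (mod 93)
  4^128 ≡ 70² = 4900 ≡ 64 (mod 93)
175 = 128 + 32 + 8 + 4 + 2 + 1, so 4^175 = 4^128 × 4^32 × 4^8 × 4^4 × 4^2 × 4^1 ≡ 64 × 16 × 64 × 70 × 16 × 4 (mod 93)
Multiplying step by step:
  64 × 16 = 1024 ≡ 1 (mod 93)
  1 × 64 = 64 ≡ 64 (mod 93)
  64 × 70 = 4480 ≡ 16 (mod 93)
  16 × 16 = 256 ≡ 70 (mod 93)
  70 × 4 = 280 ≡ 1 (mod 93)
Result: 4^175 ≡ 1 (mod 93)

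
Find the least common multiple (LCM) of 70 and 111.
7770

First find GCD(70, 111) using the Euclidean algorithm:
70 = 0 × 111 + 70
111 = 1 × 70 + 41
70 = 1 × 41 + 29
41 = 1 × 29 + 12
29 = 2 × 12 + 5
12 = 2 × 5 + 2
5 = 2 × 2 + 1
2 = 2 × 1 + 0
GCD(70, 111) = 1

LCM formula: LCM(a, b) = (a × b) / GCD(a, b)
LCM(70, 111) = (70 × 111) / 1
LCM(70, 111) = 7770 / 1
LCM(70, 111) = 7770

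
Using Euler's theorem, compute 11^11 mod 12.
By Euler: 11^{4} ≡ 1 (mod 12) since gcd(11, 12) = 1. 11 = 2×4 + 3. So 11^{11} ≡ 11^{3} ≡ 11 (mod 12)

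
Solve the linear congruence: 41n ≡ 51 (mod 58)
55

Since gcd(41, 58) = 1 divides 51, a solution exists.
Multiply both sides by the inverse of 41 mod 58:
  41^(-1) mod 58 = 17
  x ≡ 17 × 51 ≡ 867 ≡ 55 (mod 58)
Verification: 41 × 55 = 2255 = 38 × 58 + 51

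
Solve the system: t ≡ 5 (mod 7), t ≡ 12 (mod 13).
M = 7 × 13 = 91. M₁ = 13, y₁ ≡ 6 (mod 7). M₂ = 7, y₂ ≡ 2 (mod 13). t = 5×13×6 + 12×7×2 ≡ 12 (mod 91)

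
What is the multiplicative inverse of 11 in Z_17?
14

Using Extended Euclidean Algorithm:
gcd(11, 17) = 1
Bezout coefficients: 11 × -3 + 17 × 2 = 1
So 11 × -3 ≡ 1 (mod 17)
The inverse is -3 mod 17 = 14
Verification: 11 × 14 = 154 = 9 × 17 + 1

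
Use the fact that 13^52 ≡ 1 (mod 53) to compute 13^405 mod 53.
By Fermat: 13^{52} ≡ 1 (mod 53). 405 = 7×52 + 41. So 13^{405} ≡ 13^{41} ≡ 10 (mod 53)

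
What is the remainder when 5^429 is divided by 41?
Using Fermat: 5^{40} ≡ 1 (mod 41). 429 ≡ 29 (mod 40). So 5^{429} ≡ 5^{29} ≡ 8 (mod 41)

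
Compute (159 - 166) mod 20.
13

(159 - 166) = -7
-7 mod 20 = 13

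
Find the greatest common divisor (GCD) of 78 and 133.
1

Using the Euclidean algorithm:
78 = 0 × 133 + 78
133 = 1 × 78 + 55
78 = 1 × 55 + 23
55 = 2 × 23 + 9
23 = 2 × 9 + 5
9 = 1 × 5 + 4
5 = 1 × 4 + 1
4 = 4 × 1 + 0

GCD(78, 133) = 1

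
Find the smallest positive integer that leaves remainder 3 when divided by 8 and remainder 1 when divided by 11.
M = 8 × 11 = 88. M₁ = 11, y₁ ≡ 3 (mod 8). M₂ = 8, y₂ ≡ 7 (mod 11). x = 3×11×3 + 1×8×7 ≡ 67 (mod 88). The smallest positive such number is 67.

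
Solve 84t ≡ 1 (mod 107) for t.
93

Using Extended Euclidean Algorithm:
gcd(84, 107) = 1
Bezout coefficients: 84 × -14 + 107 × 11 = 1
So 84 × -14 ≡ 1 (mod 107)
The inverse is -14 mod 107 = 93
Verification: 84 × 93 = 7812 = 73 × 107 + 1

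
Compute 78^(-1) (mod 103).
70

Using Extended Euclidean Algorithm:
gcd(78, 103) = 1
Bezout coefficients: 78 × -33 + 103 × 25 = 1
So 78 × -33 ≡ 1 (mod 103)
The inverse is -33 mod 103 = 70
Verification: 78 × 70 = 5460 = 53 × 103 + 1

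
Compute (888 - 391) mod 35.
7

(888 - 391) = 497
497 mod 35 = 7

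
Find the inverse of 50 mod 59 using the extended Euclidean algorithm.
Extended GCD: 50(13) + 59(-11) = 1. So 50^(-1) ≡ 13 ≡ 13 (mod 59). Verify: 50 × 13 = 650 ≡ 1 (mod 59)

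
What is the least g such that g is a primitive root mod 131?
p - 1 = 130 has prime divisors 2, 5, 13. h is a primitive root mod 131 iff h^(130/q) ≢ 1 (mod 131) for each such q.
h = 2: 2^65 ≡ 130, 2^26 ≡ 53, 2^10 ≡ 107 (mod 131); none is 1, so 2 has order 130 and is a primitive root.
The smallest primitive root mod 131 is g = 2.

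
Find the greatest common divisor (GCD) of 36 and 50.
2

Using the Euclidean algorithm:
36 = 0 × 50 + 36
50 = 1 × 36 + 14
36 = 2 × 14 + 8
14 = 1 × 8 + 6
8 = 1 × 6 + 2
6 = 3 × 2 + 0

GCD(36, 50) = 2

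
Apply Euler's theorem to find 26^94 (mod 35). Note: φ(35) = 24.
By Euler: 26^{24} ≡ 1 (mod 35) since gcd(26, 35) = 1. 94 = 3×24 + 22. So 26^{94} ≡ 26^{22} ≡ 16 (mod 35)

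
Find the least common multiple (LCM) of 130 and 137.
17810

First find GCD(130, 137) using the Euclidean algorithm:
130 = 0 × 137 + 130
137 = 1 × 130 + 7
130 = 18 × 7 + 4
7 = 1 × 4 + 3
4 = 1 × 3 + 1
3 = 3 × 1 + 0
GCD(130, 137) = 1

LCM formula: LCM(a, b) = (a × b) / GCD(a, b)
LCM(130, 137) = (130 × 137) / 1
LCM(130, 137) = 17810 / 1
LCM(130, 137) = 17810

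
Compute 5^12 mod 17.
Using repeated squaring. 12 = 8 + 4 (binary 1100). Repeated squaring mod 17: 5^1 ≡ 5; 5^2 ≡ 5² = 25 ≡ 8; 5^4 ≡ 8² = 64 ≡ 13; 5^8 ≡ 13² = 169 ≡ 16. Multiply: 5^12 = 5^8 × 5^4 ≡ 16 × 13 (mod 17): 16 × 13 = 208 ≡ 4. So 5^12 ≡ 4 (mod 17).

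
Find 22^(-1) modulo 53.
41

Using Extended Euclidean Algorithm:
gcd(22, 53) = 1
Bezout coefficients: 22 × -12 + 53 × 5 = 1
So 22 × -12 ≡ 1 (mod 53)
The inverse is -12 mod 53 = 41
Verification: 22 × 41 = 902 = 17 × 53 + 1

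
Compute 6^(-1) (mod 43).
6^(-1) ≡ 36 (mod 43). Verification: 6 × 36 = 216 ≡ 1 (mod 43)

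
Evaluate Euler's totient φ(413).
348

Prime factorization: 413 = 7 × 59
Using the formula φ(n) = n × Π(1 - 1/p) for each prime factor p:
φ(413) = 413 × (1 - 1/7) × (1 - 1/59)
φ(413) = 348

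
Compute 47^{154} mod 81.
61

Using successive squaring:
Binary expansion of 154: 10011010
Powers of 47 mod 81 (each is the square of the previous):
  47^1 ≡ 47 (mod 81)
  47^2 ≡ 47² = 2209 ≡ 22 (mod 81)
  47^4 ≡ 22² = 484 ≡ 79 (mod 81)
  47^8 ≡ 79² = 6241 ≡ 4 (mod 81)
  47^16 ≡ 4² = 16 ≡ 16 (mod 81)
  47^32 ≡ 16² = 256 ≡ 13 (mod 81)
  47^64 ≡ 13² = 169 ≡ 7 (mod 81)
  47^128 ≡ 7² = 49 ≡ 49 (mod 81)
154 = 128 + 16 + 8 + 2, so 47^154 = 47^128 × 47^16 × 47^8 × 47^2 ≡ 49 × 16 × 4 × 22 (mod 81)
Multiplying step by step:
  49 × 16 = 784 ≡ 55 (mod 81)
  55 × 4 = 220 ≡ 58 (mod 81)
  58 × 22 = 1276 ≡ 61 (mod 81)
Result: 47^154 ≡ 61 (mod 81)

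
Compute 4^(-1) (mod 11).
3

Using Extended Euclidean Algorithm:
gcd(4, 11) = 1
Bezout coefficients: 4 × 3 + 11 × -1 = 1
So 4 × 3 ≡ 1 (mod 11)
The inverse is 3 mod 11 = 3
Verification: 4 × 3 = 12 = 1 × 11 + 1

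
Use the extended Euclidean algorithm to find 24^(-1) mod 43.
Extended GCD: 24(9) + 43(-5) = 1. So 24^(-1) ≡ 9 ≡ 9 (mod 43). Verify: 24 × 9 = 216 ≡ 1 (mod 43)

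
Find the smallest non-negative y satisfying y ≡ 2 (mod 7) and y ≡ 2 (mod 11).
M = 7 × 11 = 77. M₁ = 11, y₁ ≡ 2 (mod 7). M₂ = 7, y₂ ≡ 8 (mod 11). y = 2×11×2 + 2×7×8 ≡ 2 (mod 77)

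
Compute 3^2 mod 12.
2 = 2 (binary 10). Repeated squaring mod 12: 3^1 ≡ 3; 3^2 ≡ 3² = 9 ≡ 9. So 3^2 ≡ 9 (mod 12).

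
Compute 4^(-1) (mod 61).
46

Using Extended Euclidean Algorithm:
gcd(4, 61) = 1
Bezout coefficients: 4 × -15 + 61 × 1 = 1
So 4 × -15 ≡ 1 (mod 61)
The inverse is -15 mod 61 = 46
Verification: 4 × 46 = 184 = 3 × 61 + 1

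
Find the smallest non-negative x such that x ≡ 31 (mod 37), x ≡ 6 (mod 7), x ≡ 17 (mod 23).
2547

Using the Chinese Remainder Theorem:
M = product of moduli = 5957
For equation 1: M_1 = 161, 161 ≡ 13 (mod 37), inverse of 161 mod 37 is 20 (check: 13 × 20 = 260 ≡ 1 (mod 37))
For equation 2: M_2 = 851, 851 ≡ 4 (mod 7), inverse of 851 mod 7 is 2 (check: 4 × 2 = 8 ≡ 1 (mod 7))
For equation 3: M_3 = 259, 259 ≡ 6 (mod 23), inverse of 259 mod 23 is 4 (check: 6 × 4 = 24 ≡ 1 (mod 23))
Combine: x ≡ Σ r_i×M_i×(M_i⁻¹ mod m_i) = 31×161×20 + 6×851×2 + 17×259×4 = 99820 + 10212 + 17612 = 127644
127644 mod 5957 = 2547
x ≡ 2547 (mod 5957)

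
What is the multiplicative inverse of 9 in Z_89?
9^(-1) ≡ 10 (mod 89). Verification: 9 × 10 = 90 ≡ 1 (mod 89)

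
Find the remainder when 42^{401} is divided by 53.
By Fermat: 42^{52} ≡ 1 (mod 53). 401 = 7×52 + 37. So 42^{401} ≡ 42^{37} ≡ 46 (mod 53)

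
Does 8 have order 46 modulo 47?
p - 1 = 46 has prime divisors 2, 23. Check 8^(46/q) mod 47 for each: 8^(46/2) = 8^23 ≡ 1, 8^(46/23) = 8^2 ≡ 17 (mod 47). Since 8^23 ≡ 1 (mod 47), the order of 8 divides 23 (in fact the order is 23) ≠ 46, so it is not a primitive root.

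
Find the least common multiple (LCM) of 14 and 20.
140

First find GCD(14, 20) using the Euclidean algorithm:
14 = 0 × 20 + 14
20 = 1 × 14 + 6
14 = 2 × 6 + 2
6 = 3 × 2 + 0
GCD(14, 20) = 2

LCM formula: LCM(a, b) = (a × b) / GCD(a, b)
LCM(14, 20) = (14 × 20) / 2
LCM(14, 20) = 280 / 2
LCM(14, 20) = 140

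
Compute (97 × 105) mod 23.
19

(97 × 105) = 10185
10185 mod 23 = 19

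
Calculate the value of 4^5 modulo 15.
5 = 4 + 1 (binary 101). Repeated squaring mod 15: 4^1 ≡ 4; 4^2 ≡ 4² = 16 ≡ 1; 4^4 ≡ 1² = 1 ≡ 1. Multiply: 4^5 = 4^4 × 4^1 ≡ 1 × 4 (mod 15): 1 × 4 = 4 ≡ 4. So 4^5 ≡ 4 (mod 15).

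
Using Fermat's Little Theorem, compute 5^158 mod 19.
By Fermat: 5^{18} ≡ 1 (mod 19). 158 = 8×18 + 14. So 5^{158} ≡ 5^{14} ≡ 9 (mod 19)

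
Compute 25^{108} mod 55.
5

Using successive squaring:
Binary expansion of 108: 1101100
Powers of 25 mod 55 (each is the square of the previous):
  25^1 ≡ 25 (mod 55)
  25^2 ≡ 25² = 625 ≡ 20 (mod 55)
  25^4 ≡ 20² = 400 ≡ 15 (mod 55)
  25^8 ≡ 15² = 225 ≡ 5 (mod 55)
  25^16 ≡ 5² = 25 ≡ 25 (mod 55)
  25^32 ≡ 25² = 625 ≡ 20 (mod 55)
  25^64 ≡ 20² = 400 ≡ 15 (mod 55)
108 = 64 + 32 + 8 + 4, so 25^108 = 25^64 × 25^32 × 25^8 × 25^4 ≡ 15 × 20 × 5 × 15 (mod 55)
Multiplying step by step:
  15 × 20 = 300 ≡ 25 (mod 55)
  25 × 5 = 125 ≡ 15 (mod 55)
  15 × 15 = 225 ≡ 5 (mod 55)
Result: 25^108 ≡ 5 (mod 55)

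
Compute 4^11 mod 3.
Using Fermat: 4^{2} ≡ 1 (mod 3). 11 ≡ 1 (mod 2). So 4^{11} ≡ 4^{1} ≡ 1 (mod 3)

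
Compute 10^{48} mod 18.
10

Using successive squaring:
Binary expansion of 48: 110000
Powers of 10 mod 18 (each is the square of the previous):
  10^1 ≡ 10 (mod 18)
  10^2 ≡ 10² = 100 ≡ 10 (mod 18)
  10^4 ≡ 10² = 100 ≡ 10 (mod 18)
  10^8 ≡ 10² = 100 ≡ 10 (mod 18)
  10^16 ≡ 10² = 100 ≡ 10 (mod 18)
  10^32 ≡ 10² = 100 ≡ 10 (mod 18)
48 = 32 + 16, so 10^48 = 10^32 × 10^16 ≡ 10 × 10 (mod 18)
Multiplying step by step:
  10 × 10 = 100 ≡ 10 (mod 18)
Result: 10^48 ≡ 10 (mod 18)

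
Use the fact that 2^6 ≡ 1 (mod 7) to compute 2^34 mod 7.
By Fermat: 2^{6} ≡ 1 (mod 7). 34 = 5×6 + 4. So 2^{34} ≡ 2^{4} ≡ 2 (mod 7)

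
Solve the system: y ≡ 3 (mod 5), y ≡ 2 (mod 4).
M = 5 × 4 = 20. M₁ = 4, y₁ ≡ 4 (mod 5). M₂ = 5, y₂ ≡ 1 (mod 4). y = 3×4×4 + 2×5×1 ≡ 18 (mod 20)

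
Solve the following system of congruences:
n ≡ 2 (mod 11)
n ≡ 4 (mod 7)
46

Using the Chinese Remainder Theorem:
M = product of moduli = 77
For equation 1: M_1 = 7, 7 ≡ 7 (mod 11), inverse of 7 mod 11 is 8 (check: 7 × 8 = 56 ≡ 1 (mod 11))
For equation 2: M_2 = 11, 11 ≡ 4 (mod 7), inverse of 11 mod 7 is 2 (check: 4 × 2 = 8 ≡ 1 (mod 7))
Combine: n ≡ Σ r_i×M_i×(M_i⁻¹ mod m_i) = 2×7×8 + 4×11×2 = 112 + 88 = 200
200 mod 77 = 46
n ≡ 46 (mod 77)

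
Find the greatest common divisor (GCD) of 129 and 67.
1

Using the Euclidean algorithm:
129 = 1 × 67 + 62
67 = 1 × 62 + 5
62 = 12 × 5 + 2
5 = 2 × 2 + 1
2 = 2 × 1 + 0

GCD(129, 67) = 1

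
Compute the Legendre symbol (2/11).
(2/11) = 2^{5} mod 11 = -1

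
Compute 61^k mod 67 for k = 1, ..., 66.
g^1, g^2, ..., g^{66} mod 67: {61, 36, 52, 23, 63, 24, 57, 60, 42, 16, 38, 40, 28, 33, 3, 49, 41, 22, 2, 55, 5, 37, 46, 59, 48, 47, 53, 17, 32, 9, 13, 56, 66, 6, 31, 15, 44, 4, 43, 10, 7, 25, 51, 29, 27, 39, 34, 64, 18, 26, 45, 65, 12, 62, 30, 21, 8, 19, 20, 14, 50, 35, 58, 54, 11, 1}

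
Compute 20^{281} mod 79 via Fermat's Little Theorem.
72

By Fermat's Little Theorem, a^(p-1) ≡ 1 (mod p) for prime p and gcd(a, p) = 1
Here p = 79, so 20^78 ≡ 1 (mod 79)
We can reduce the exponent: 281 mod 78 = 47
So 20^281 ≡ 20^47 (mod 79)
Computing: 20^47 mod 79 = 72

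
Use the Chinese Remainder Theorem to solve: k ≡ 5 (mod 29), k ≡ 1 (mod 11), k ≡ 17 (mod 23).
6733

Using the Chinese Remainder Theorem:
M = product of moduli = 7337
For equation 1: M_1 = 253, 253 ≡ 21 (mod 29), inverse of 253 mod 29 is 18 (check: 21 × 18 = 378 ≡ 1 (mod 29))
For equation 2: M_2 = 667, 667 ≡ 7 (mod 11), inverse of 667 mod 11 is 8 (check: 7 × 8 = 56 ≡ 1 (mod 11))
For equation 3: M_3 = 319, 319 ≡ 20 (mod 23), inverse of 319 mod 23 is 15 (check: 20 × 15 = 300 ≡ 1 (mod 23))
Combine: k ≡ Σ r_i×M_i×(M_i⁻¹ mod m_i) = 5×253×18 + 1×667×8 + 17×319×15 = 22770 + 5336 + 81345 = 109451
109451 mod 7337 = 6733
k ≡ 6733 (mod 7337)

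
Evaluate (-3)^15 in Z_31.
Using repeated squaring. (-3) ≡ 28 (mod 31). 15 = 8 + 4 + 2 + 1 (binary 1111). Repeated squaring mod 31: 28^1 ≡ 28; 28^2 ≡ 28² = 784 ≡ 9; 28^4 ≡ 9² = 81 ≡ 19; 28^8 ≡ 19² = 361 ≡ 20. Multiply: (-3)^15 ≡ 28^8 × 28^4 × 28^2 × 28^1 ≡ 20 × 19 × 9 × 28 (mod 31): 20 × 19 = 380 ≡ 8; 8 × 9 = 72 ≡ 10; 10 × 28 = 280 ≡ 1. So (-3)^15 ≡ 1 (mod 31).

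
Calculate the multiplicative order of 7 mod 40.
Powers of 7 mod 40: 7^1≡7, 7^2≡9, 7^3≡23, 7^4≡1. Order = 4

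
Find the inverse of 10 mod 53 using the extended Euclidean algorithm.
Extended GCD: 10(16) + 53(-3) = 1. So 10^(-1) ≡ 16 ≡ 16 (mod 53). Verify: 10 × 16 = 160 ≡ 1 (mod 53)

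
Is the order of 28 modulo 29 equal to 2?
Yes, ord_29(28) = 2.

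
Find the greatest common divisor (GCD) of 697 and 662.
1

Using the Euclidean algorithm:
697 = 1 × 662 + 35
662 = 18 × 35 + 32
35 = 1 × 32 + 3
32 = 10 × 3 + 2
3 = 1 × 2 + 1
2 = 2 × 1 + 0

GCD(697, 662) = 1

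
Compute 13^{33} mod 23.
1

Using successive squaring:
Binary expansion of 33: 100001
Powers of 13 mod 23 (each is the square of the previous):
  13^1 ≡ 13 (mod 23)
  13^2 ≡ 13² = 169 ≡ 8 (mod 23)
  13^4 ≡ 8² = 64 ≡ 18 (mod 23)
  13^8 ≡ 18² = 324 ≡ 2 (mod 23)
  13^16 ≡ 2² = 4 ≡ 4 (mod 23)
  13^32 ≡ 4² = 16 ≡ 16 (mod 23)
33 = 32 + 1, so 13^33 = 13^32 × 13^1 ≡ 16 × 13 (mod 23)
Multiplying step by step:
  16 × 13 = 208 ≡ 1 (mod 23)
Result: 13^33 ≡ 1 (mod 23)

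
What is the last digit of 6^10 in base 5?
6 ≡ 1 (mod 5). 10 = 8 + 2 (binary 1010). Repeated squaring mod 5: 1^1 ≡ 1; 1^2 ≡ 1² = 1 ≡ 1; 1^4 ≡ 1² = 1 ≡ 1; 1^8 ≡ 1² = 1 ≡ 1. Multiply: 6^10 ≡ 1^8 × 1^2 ≡ 1 × 1 (mod 5): 1 × 1 = 1 ≡ 1. So 6^10 ≡ 1 (mod 5).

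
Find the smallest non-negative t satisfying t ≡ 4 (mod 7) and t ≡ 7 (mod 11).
M = 7 × 11 = 77. M₁ = 11, y₁ ≡ 2 (mod 7). M₂ = 7, y₂ ≡ 8 (mod 11). t = 4×11×2 + 7×7×8 ≡ 18 (mod 77)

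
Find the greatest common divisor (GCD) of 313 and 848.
1

Using the Euclidean algorithm:
313 = 0 × 848 + 313
848 = 2 × 313 + 222
313 = 1 × 222 + 91
222 = 2 × 91 + 40
91 = 2 × 40 + 11
40 = 3 × 11 + 7
11 = 1 × 7 + 4
7 = 1 × 4 + 3
4 = 1 × 3 + 1
3 = 3 × 1 + 0

GCD(313, 848) = 1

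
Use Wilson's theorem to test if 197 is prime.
(196)! mod 197 = 196. Since 196 ≡ -1 (mod 197), 197 is prime.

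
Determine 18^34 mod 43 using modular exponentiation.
Using repeated squaring. 34 = 32 + 2 (binary 100010). Repeated squaring mod 43: 18^1 ≡ 18; 18^2 ≡ 18² = 324 ≡ 23; 18^4 ≡ 23² = 529 ≡ 13; 18^8 ≡ 13² = 169 ≡ 40; 18^16 ≡ 40² = 1600 ≡ 9; 18^32 ≡ 9² = 81 ≡ 38. Multiply: 18^34 = 18^32 × 18^2 ≡ 38 × 23 (mod 43): 38 × 23 = 874 ≡ 14. So 18^34 ≡ 14 (mod 43).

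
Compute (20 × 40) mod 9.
8

(20 × 40) = 800
800 mod 9 = 8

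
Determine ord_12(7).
Powers of 7 mod 12: 7^1≡7, 7^2≡1. Order = 2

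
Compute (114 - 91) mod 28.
23

(114 - 91) = 23
23 mod 28 = 23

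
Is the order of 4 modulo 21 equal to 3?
Yes, ord_21(4) = 3.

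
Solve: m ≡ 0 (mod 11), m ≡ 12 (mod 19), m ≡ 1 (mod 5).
M = 11 × 19 × 5 = 1045. M₁ = 95, y₁ ≡ 8 (mod 11). M₂ = 55, y₂ ≡ 9 (mod 19). M₃ = 209, y₃ ≡ 4 (mod 5). m = 0×95×8 + 12×55×9 + 1×209×4 ≡ 506 (mod 1045)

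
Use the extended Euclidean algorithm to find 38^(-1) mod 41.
Extended GCD: 38(-14) + 41(13) = 1. So 38^(-1) ≡ 27 ≡ 27 (mod 41). Verify: 38 × 27 = 1026 ≡ 1 (mod 41)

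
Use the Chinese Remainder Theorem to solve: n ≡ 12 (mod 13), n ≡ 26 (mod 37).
285

Using the Chinese Remainder Theorem:
M = product of moduli = 481
For equation 1: M_1 = 37, 37 ≡ 11 (mod 13), inverse of 37 mod 13 is 6 (check: 11 × 6 = 66 ≡ 1 (mod 13))
For equation 2: M_2 = 13, 13 ≡ 13 (mod 37), inverse of 13 mod 37 is 20 (check: 13 × 20 = 260 ≡ 1 (mod 37))
Combine: n ≡ Σ r_i×M_i×(M_i⁻¹ mod m_i) = 12×37×6 + 26×13×20 = 2664 + 6760 = 9424
9424 mod 481 = 285
n ≡ 285 (mod 481)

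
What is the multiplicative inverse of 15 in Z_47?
15^(-1) ≡ 22 (mod 47). Verification: 15 × 22 = 330 ≡ 1 (mod 47)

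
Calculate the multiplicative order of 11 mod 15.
Powers of 11 mod 15: 11^1≡11, 11^2≡1. Order = 2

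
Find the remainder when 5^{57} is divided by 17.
By Fermat: 5^{16} ≡ 1 (mod 17). 57 = 3×16 + 9. So 5^{57} ≡ 5^{9} ≡ 12 (mod 17)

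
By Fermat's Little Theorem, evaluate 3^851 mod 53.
By Fermat: 3^{52} ≡ 1 (mod 53). 851 ≡ 19 (mod 52). So 3^{851} ≡ 3^{19} ≡ 34 (mod 53)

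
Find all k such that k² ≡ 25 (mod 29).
The square roots of 25 mod 29 are 24 and 5. Verify: 24² = 576 ≡ 25 (mod 29)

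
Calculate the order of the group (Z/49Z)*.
42

Prime factorization: 49 = 7^2
Using the formula φ(n) = n × Π(1 - 1/p) for each prime factor p:
φ(49) = 49 × (1 - 1/7)
φ(49) = 42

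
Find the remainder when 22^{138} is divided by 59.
By Fermat: 22^{58} ≡ 1 (mod 59). 138 = 2×58 + 22. So 22^{138} ≡ 22^{22} ≡ 3 (mod 59)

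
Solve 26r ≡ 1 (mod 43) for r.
26^(-1) ≡ 5 (mod 43). Verification: 26 × 5 = 130 ≡ 1 (mod 43)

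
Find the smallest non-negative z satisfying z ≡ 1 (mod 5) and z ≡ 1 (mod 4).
M = 5 × 4 = 20. M₁ = 4, y₁ ≡ 4 (mod 5). M₂ = 5, y₂ ≡ 1 (mod 4). z = 1×4×4 + 1×5×1 ≡ 1 (mod 20)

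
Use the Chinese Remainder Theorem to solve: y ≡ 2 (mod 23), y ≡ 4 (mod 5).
94

Using the Chinese Remainder Theorem:
M = product of moduli = 115
For equation 1: M_1 = 5, 5 ≡ 5 (mod 23), inverse of 5 mod 23 is 14 (check: 5 × 14 = 70 ≡ 1 (mod 23))
For equation 2: M_2 = 23, 23 ≡ 3 (mod 5), inverse of 23 mod 5 is 2 (check: 3 × 2 = 6 ≡ 1 (mod 5))
Combine: y ≡ Σ r_i×M_i×(M_i⁻¹ mod m_i) = 2×5×14 + 4×23×2 = 140 + 184 = 324
324 mod 115 = 94
y ≡ 94 (mod 115)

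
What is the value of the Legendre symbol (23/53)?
(23/53) = 23^{26} mod 53 = -1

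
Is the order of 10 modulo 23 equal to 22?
Yes, ord_23(10) = 22.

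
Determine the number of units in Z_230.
88

Prime factorization: 230 = 2 × 5 × 23
Using the formula φ(n) = n × Π(1 - 1/p) for each prime factor p:
φ(230) = 230 × (1 - 1/2) × (1 - 1/5) × (1 - 1/23)
φ(230) = 88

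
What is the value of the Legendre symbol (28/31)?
(28/31) = 28^{15} mod 31 = 1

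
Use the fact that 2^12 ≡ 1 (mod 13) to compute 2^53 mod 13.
By Fermat: 2^{12} ≡ 1 (mod 13). 53 = 4×12 + 5. So 2^{53} ≡ 2^{5} ≡ 6 (mod 13)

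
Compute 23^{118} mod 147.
37

Using successive squaring:
Binary expansion of 118: 1110110
Powers of 23 mod 147 (each is the square of the previous):
  23^1 ≡ 23 (mod 147)
  23^2 ≡ 23² = 529 ≡ 88 (mod 147)
  23^4 ≡ 88² = 7744 ≡ 100 (mod 147)
  23^8 ≡ 100² = 10000 ≡ 4 (mod 147)
  23^16 ≡ 4² = 16 ≡ 16 (mod 147)
  23^32 ≡ 16² = 256 ≡ 109 (mod 147)
  23^64 ≡ 109² = 11881 ≡ 121 (mod 147)
118 = 64 + 32 + 16 + 4 + 2, so 23^118 = 23^64 × 23^32 × 23^16 × 23^4 × 23^2 ≡ 121 × 109 × 16 × 100 × 88 (mod 147)
Multiplying step by step:
  121 × 109 = 13189 ≡ 106 (mod 147)
  106 × 16 = 1696 ≡ 79 (mod 147)
  79 × 100 = 7900 ≡ 109 (mod 147)
  109 × 88 = 9592 ≡ 37 (mod 147)
Result: 23^118 ≡ 37 (mod 147)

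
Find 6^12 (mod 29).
Using repeated squaring. 12 = 8 + 4 (binary 1100). Repeated squaring mod 29: 6^1 ≡ 6; 6^2 ≡ 6² = 36 ≡ 7; 6^4 ≡ 7² = 49 ≡ 20; 6^8 ≡ 20² = 400 ≡ 23. Multiply: 6^12 = 6^8 × 6^4 ≡ 23 × 20 (mod 29): 23 × 20 = 460 ≡ 25. So 6^12 ≡ 25 (mod 29).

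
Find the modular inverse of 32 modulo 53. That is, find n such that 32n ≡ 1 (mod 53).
5

Using Extended Euclidean Algorithm:
gcd(32, 53) = 1
Bezout coefficients: 32 × 5 + 53 × -3 = 1
So 32 × 5 ≡ 1 (mod 53)
The inverse is 5 mod 53 = 5
Verification: 32 × 5 = 160 = 3 × 53 + 1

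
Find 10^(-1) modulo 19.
2

Using Extended Euclidean Algorithm:
gcd(10, 19) = 1
Bezout coefficients: 10 × 2 + 19 × -1 = 1
So 10 × 2 ≡ 1 (mod 19)
The inverse is 2 mod 19 = 2
Verification: 10 × 2 = 20 = 1 × 19 + 1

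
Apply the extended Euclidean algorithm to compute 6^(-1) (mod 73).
Extended GCD: 6(-12) + 73(1) = 1. So 6^(-1) ≡ 61 ≡ 61 (mod 73). Verify: 6 × 61 = 366 ≡ 1 (mod 73)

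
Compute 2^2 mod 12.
2 = 2 (binary 10). Repeated squaring mod 12: 2^1 ≡ 2; 2^2 ≡ 2² = 4 ≡ 4. So 2^2 ≡ 4 (mod 12).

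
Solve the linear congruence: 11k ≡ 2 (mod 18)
10

Since gcd(11, 18) = 1 divides 2, a solution exists.
Multiply both sides by the inverse of 11 mod 18:
  11^(-1) mod 18 = 5
  x ≡ 5 × 2 ≡ 10 ≡ 10 (mod 18)
Verification: 11 × 10 = 110 = 6 × 18 + 2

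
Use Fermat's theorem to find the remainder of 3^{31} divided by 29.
27

By Fermat's Little Theorem, a^(p-1) ≡ 1 (mod p) for prime p and gcd(a, p) = 1
Here p = 29, so 3^28 ≡ 1 (mod 29)
We can reduce the exponent: 31 mod 28 = 3
So 3^31 ≡ 3^3 (mod 29)
Computing: 3^3 mod 29 = 27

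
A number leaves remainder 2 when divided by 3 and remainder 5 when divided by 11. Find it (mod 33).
M = 3 × 11 = 33. M₁ = 11, y₁ ≡ 2 (mod 3). M₂ = 3, y₂ ≡ 4 (mod 11). z = 2×11×2 + 5×3×4 ≡ 5 (mod 33)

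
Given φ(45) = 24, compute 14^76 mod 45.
By Euler: 14^{24} ≡ 1 (mod 45) since gcd(14, 45) = 1. 76 = 3×24 + 4. So 14^{76} ≡ 14^{4} ≡ 31 (mod 45)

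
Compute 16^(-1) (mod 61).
42

Using Extended Euclidean Algorithm:
gcd(16, 61) = 1
Bezout coefficients: 16 × -19 + 61 × 5 = 1
So 16 × -19 ≡ 1 (mod 61)
The inverse is -19 mod 61 = 42
Verification: 16 × 42 = 672 = 11 × 61 + 1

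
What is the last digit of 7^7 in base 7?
7 ≡ 0 (mod 7). 7 = 4 + 2 + 1 (binary 111). Repeated squaring mod 7: 0^1 ≡ 0; 0^2 ≡ 0² = 0 ≡ 0; 0^4 ≡ 0² = 0 ≡ 0. Multiply: 7^7 ≡ 0^4 × 0^2 × 0^1 ≡ 0 × 0 × 0 (mod 7): 0 × 0 = 0 ≡ 0; 0 × 0 = 0 ≡ 0. So 7^7 ≡ 0 (mod 7).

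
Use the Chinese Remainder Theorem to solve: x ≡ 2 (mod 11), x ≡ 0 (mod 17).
M = 11 × 17 = 187. M₁ = 17, y₁ ≡ 2 (mod 11). M₂ = 11, y₂ ≡ 14 (mod 17). x = 2×17×2 + 0×11×14 ≡ 68 (mod 187)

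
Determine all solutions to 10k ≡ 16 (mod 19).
13

Since gcd(10, 19) = 1 divides 16, a solution exists.
Multiply both sides by the inverse of 10 mod 19:
  10^(-1) mod 19 = 2
  x ≡ 2 × 16 ≡ 32 ≡ 13 (mod 19)
Verification: 10 × 13 = 130 = 6 × 19 + 16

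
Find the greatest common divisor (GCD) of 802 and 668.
2

Using the Euclidean algorithm:
802 = 1 × 668 + 134
668 = 4 × 134 + 132
134 = 1 × 132 + 2
132 = 66 × 2 + 0

GCD(802, 668) = 2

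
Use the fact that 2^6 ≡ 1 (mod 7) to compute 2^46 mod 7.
By Fermat: 2^{6} ≡ 1 (mod 7). 46 = 7×6 + 4. So 2^{46} ≡ 2^{4} ≡ 2 (mod 7)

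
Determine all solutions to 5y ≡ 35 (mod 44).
7

Since gcd(5, 44) = 1 divides 35, a solution exists.
Multiply both sides by the inverse of 5 mod 44:
  5^(-1) mod 44 = 9
  x ≡ 9 × 35 ≡ 315 ≡ 7 (mod 44)
Verification: 5 × 7 = 35 = 0 × 44 + 35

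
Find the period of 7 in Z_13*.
Powers of 7 mod 13: 7^1≡7, 7^2≡10, 7^3≡5, 7^4≡9, 7^5≡11, 7^6≡12, 7^7≡6, 7^8≡3, 7^9≡8, 7^10≡4, 7^11≡2, 7^12≡1. Order = 12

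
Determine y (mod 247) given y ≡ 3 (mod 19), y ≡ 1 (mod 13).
79

Using the Chinese Remainder Theorem:
M = product of moduli = 247
For equation 1: M_1 = 13, 13 ≡ 13 (mod 19), inverse of 13 mod 19 is 3 (check: 13 × 3 = 39 ≡ 1 (mod 19))
For equation 2: M_2 = 19, 19 ≡ 6 (mod 13), inverse of 19 mod 13 is 11 (check: 6 × 11 = 66 ≡ 1 (mod 13))
Combine: y ≡ Σ r_i×M_i×(M_i⁻¹ mod m_i) = 3×13×3 + 1×19×11 = 117 + 209 = 326
326 mod 247 = 79
y ≡ 79 (mod 247)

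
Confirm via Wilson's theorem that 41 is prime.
(40)! mod 41 = 40. Since this equals -1 (mod 41), Wilson confirms 41 is prime.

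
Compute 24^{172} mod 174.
132

Using successive squaring:
Binary expansion of 172: 10101100
Powers of 24 mod 174 (each is the square of the previous):
  24^1 ≡ 24 (mod 174)
  24^2 ≡ 24² = 576 ≡ 54 (mod 174)
  24^4 ≡ 54² = 2916 ≡ 132 (mod 174)
  24^8 ≡ 132² = 17424 ≡ 24 (mod 174)
  24^16 ≡ 24² = 576 ≡ 54 (mod 174)
  24^32 ≡ 54² = 2916 ≡ 132 (mod 174)
  24^64 ≡ 132² = 17424 ≡ 24 (mod 174)
  24^128 ≡ 24² = 576 ≡ 54 (mod 174)
172 = 128 + 32 + 8 + 4, so 24^172 = 24^128 × 24^32 × 24^8 × 24^4 ≡ 54 × 132 × 24 × 132 (mod 174)
Multiplying step by step:
  54 × 132 = 7128 ≡ 168 (mod 174)
  168 × 24 = 4032 ≡ 30 (mod 174)
  30 × 132 = 3960 ≡ 132 (mod 174)
Result: 24^172 ≡ 132 (mod 174)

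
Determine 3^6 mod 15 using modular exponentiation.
6 = 4 + 2 (binary 110). Repeated squaring mod 15: 3^1 ≡ 3; 3^2 ≡ 3² = 9 ≡ 9; 3^4 ≡ 9² = 81 ≡ 6. Multiply: 3^6 = 3^4 × 3^2 ≡ 6 × 9 (mod 15): 6 × 9 = 54 ≡ 9. So 3^6 ≡ 9 (mod 15).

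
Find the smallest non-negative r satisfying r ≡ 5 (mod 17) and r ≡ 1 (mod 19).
M = 17 × 19 = 323. M₁ = 19, y₁ ≡ 9 (mod 17). M₂ = 17, y₂ ≡ 9 (mod 19). r = 5×19×9 + 1×17×9 ≡ 39 (mod 323)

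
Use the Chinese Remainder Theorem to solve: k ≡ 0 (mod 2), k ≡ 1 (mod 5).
M = 2 × 5 = 10. M₁ = 5, y₁ ≡ 1 (mod 2). M₂ = 2, y₂ ≡ 3 (mod 5). k = 0×5×1 + 1×2×3 ≡ 6 (mod 10)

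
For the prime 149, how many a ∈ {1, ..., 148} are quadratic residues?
For prime 149, there are (p-1)/2 = (149-1)/2 = 74 quadratic residues (excluding 0).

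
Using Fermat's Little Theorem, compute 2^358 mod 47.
By Fermat: 2^{46} ≡ 1 (mod 47). 358 ≡ 36 (mod 46). So 2^{358} ≡ 2^{36} ≡ 14 (mod 47)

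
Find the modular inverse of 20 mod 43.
20^(-1) ≡ 28 (mod 43). Verification: 20 × 28 = 560 ≡ 1 (mod 43)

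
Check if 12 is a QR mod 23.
By Euler's criterion: 12^{11} ≡ 1 (mod 23). Since this equals 1, 12 is a QR.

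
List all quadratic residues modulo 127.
QRs mod 127: {1, 2, 4, 8, 9, 11, 13, 15, 16, 17, 18, 19, 21, 22, 25, 26, 30, 31, 32, 34, 35, 36, 37, 38, 41, 42, 44, 47, 49, 50, 52, 60, 61, 62, 64, 68, 69, 70, 71, 72, 73, 74, 76, 79, 81, 82, 84, 87, 88, 94, 98, 99, 100, 103, 104, 107, 113, 115, 117, 120, 121, 122, 124}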